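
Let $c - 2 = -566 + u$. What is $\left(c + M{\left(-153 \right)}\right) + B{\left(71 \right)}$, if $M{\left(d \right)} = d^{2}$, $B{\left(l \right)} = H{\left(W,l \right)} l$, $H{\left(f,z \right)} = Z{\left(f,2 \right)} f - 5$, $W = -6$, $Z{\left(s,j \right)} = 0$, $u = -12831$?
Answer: $9659$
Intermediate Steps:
$H{\left(f,z \right)} = -5$ ($H{\left(f,z \right)} = 0 f - 5 = 0 - 5 = -5$)
$B{\left(l \right)} = - 5 l$
$c = -13395$ ($c = 2 - 13397 = -13395$)
$\left(c + M{\left(-153 \right)}\right) + B{\left(71 \right)} = \left(-13395 + \left(-153\right)^{2}\right) - 355 = \left(-13395 + 23409\right) - 355 = 10014 - 355 = 9659$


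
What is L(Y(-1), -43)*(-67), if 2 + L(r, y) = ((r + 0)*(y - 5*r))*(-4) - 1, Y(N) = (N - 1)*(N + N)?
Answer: -67335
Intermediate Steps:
Y(N) = 2*N*(-1 + N) (Y(N) = (-1 + N)*(2*N) = 2*N*(-1 + N))
L(r, y) = -3 - 4*r*(y - 5*r) (L(r, y) = -2 + (((r + 0)*(y - 5*r))*(-4) - 1) = -2 + ((r*(y - 5*r))*(-4) - 1) = -2 + (-4*r*(y - 5*r) - 1) = -2 + (-1 - 4*r*(y - 5*r)) = -3 - 4*r*(y - 5*r))
L(Y(-1), -43)*(-67) = (-3 + 20*(2*(-1)*(-1 - 1))² - 4*2*(-1)*(-1 - 1)*(-43))*(-67) = (-3 + 20*(2*(-1)*(-2))² - 4*2*(-1)*(-2)*(-43))*(-67) = (-3 + 20*4² - 4*4*(-43))*(-67) = (-3 + 20*16 + 688)*(-67) = (-3 + 320 + 688)*(-67) = 1005*(-67) = -67335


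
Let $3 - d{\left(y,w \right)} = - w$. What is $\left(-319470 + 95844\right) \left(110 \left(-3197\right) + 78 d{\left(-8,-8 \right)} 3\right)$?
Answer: $78904197840$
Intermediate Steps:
$d{\left(y,w \right)} = 3 + w$ ($d{\left(y,w \right)} = 3 - - w = 3 + w$)
$\left(-319470 + 95844\right) \left(110 \left(-3197\right) + 78 d{\left(-8,-8 \right)} 3\right) = \left(-319470 + 95844\right) \left(110 \left(-3197\right) + 78 \left(3 - 8\right) 3\right) = - 223626 \left(-351670 + 78 \left(-5\right) 3\right) = - 223626 \left(-351670 - 1170\right) = \left(-223626\right) \left(-352840\right) = 78904197840$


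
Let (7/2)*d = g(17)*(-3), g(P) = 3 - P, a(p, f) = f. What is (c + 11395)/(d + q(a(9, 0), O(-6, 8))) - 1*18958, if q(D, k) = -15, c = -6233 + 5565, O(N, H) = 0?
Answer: -67601/3 ≈ -22534.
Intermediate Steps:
c = -668
d = 12 (d = 2*((3 - 1*17)*(-3))/7 = 2*((3 - 17)*(-3))/7 = 2*(-14*(-3))/7 = (2/7)*42 = 12)
(c + 11395)/(d + q(a(9, 0), O(-6, 8))) - 1*18958 = (-668 + 11395)/(12 - 15) - 1*18958 = 10727/(-3) - 18958 = 10727*(-⅓) - 18958 = -10727/3 - 18958 = -67601/3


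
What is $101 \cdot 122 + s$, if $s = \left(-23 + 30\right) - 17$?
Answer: $12312$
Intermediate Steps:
$s = -10$ ($s = 7 - 17 = -10$)
$101 \cdot 122 + s = 101 \cdot 122 - 10 = 12322 - 10 = 12312$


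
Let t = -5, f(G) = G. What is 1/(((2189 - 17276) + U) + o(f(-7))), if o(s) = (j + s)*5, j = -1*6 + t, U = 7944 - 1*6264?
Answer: -1/13497 ≈ -7.4091e-5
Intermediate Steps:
U = 1680 (U = 7944 - 6264 = 1680)
j = -11 (j = -1*6 - 5 = -6 - 5 = -11)
o(s) = -55 + 5*s (o(s) = (-11 + s)*5 = -55 + 5*s)
1/(((2189 - 17276) + U) + o(f(-7))) = 1/(((2189 - 17276) + 1680) + (-55 + 5*(-7))) = 1/((-15087 + 1680) + (-55 - 35)) = 1/(-13407 - 90) = 1/(-13497) = -1/13497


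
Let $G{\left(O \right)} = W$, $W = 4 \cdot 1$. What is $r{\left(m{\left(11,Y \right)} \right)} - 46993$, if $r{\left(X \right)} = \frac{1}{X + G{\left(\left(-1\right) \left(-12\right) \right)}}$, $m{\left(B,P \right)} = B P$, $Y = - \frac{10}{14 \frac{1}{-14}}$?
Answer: $- \frac{5357201}{114} \approx -46993.0$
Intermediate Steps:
$W = 4$
$G{\left(O \right)} = 4$
$Y = 10$ ($Y = - \frac{10}{14 \left(- \frac{1}{14}\right)} = - \frac{10}{-1} = \left(-10\right) \left(-1\right) = 10$)
$r{\left(X \right)} = \frac{1}{4 + X}$ ($r{\left(X \right)} = \frac{1}{X + 4} = \frac{1}{4 + X}$)
$r{\left(m{\left(11,Y \right)} \right)} - 46993 = \frac{1}{4 + 11 \cdot 10} - 46993 = \frac{1}{4 + 110} - 46993 = \frac{1}{114} - 46993 = - \frac{5357201}{114}$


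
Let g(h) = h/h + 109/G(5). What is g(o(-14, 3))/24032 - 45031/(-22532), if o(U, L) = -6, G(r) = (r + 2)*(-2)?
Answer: 3787112337/1895211584 ≈ 1.9983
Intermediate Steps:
G(r) = -4 - 2*r (G(r) = (2 + r)*(-2) = -4 - 2*r)
g(h) = -95/14 (g(h) = h/h + 109/(-4 - 2*5) = 1 + 109/(-4 - 10) = 1 + 109/(-14) = 1 + 109*(-1/14) = 1 - 109/14 = -95/14)
g(o(-14, 3))/24032 - 45031/(-22532) = -95/14/24032 - 45031/(-22532) = -95/14*1/24032 - 45031*(-1/22532) = -95/336448 + 45031/22532 = 3787112337/1895211584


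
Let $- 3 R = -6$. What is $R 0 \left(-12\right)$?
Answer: $0$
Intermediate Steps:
$R = 2$ ($R = \left(- \frac{1}{3}\right) \left(-6\right) = 2$)
$R 0 \left(-12\right) = 2 \cdot 0 \left(-12\right) = 0 \left(-12\right) = 0$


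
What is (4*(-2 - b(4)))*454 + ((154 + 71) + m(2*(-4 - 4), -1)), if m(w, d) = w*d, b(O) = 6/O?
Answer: -6115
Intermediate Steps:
m(w, d) = d*w
(4*(-2 - b(4)))*454 + ((154 + 71) + m(2*(-4 - 4), -1)) = (4*(-2 - 6/4))*454 + ((154 + 71) - 2*(-4 - 4)) = (4*(-2 - 6/4))*454 + (225 - 2*(-8)) = (4*(-2 - 1*3/2))*454 + (225 - 1*(-16)) = (4*(-2 - 3/2))*454 + (225 + 16) = (4*(-7/2))*454 + 241 = -14*454 + 241 = -6356 + 241 = -6115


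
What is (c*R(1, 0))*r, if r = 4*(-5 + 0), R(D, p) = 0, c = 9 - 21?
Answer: 0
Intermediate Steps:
c = -12
r = -20 (r = 4*(-5) = -20)
(c*R(1, 0))*r = -12*0*(-20) = 0*(-20) = 0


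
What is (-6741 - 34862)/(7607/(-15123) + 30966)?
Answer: -629162169/468291211 ≈ -1.3435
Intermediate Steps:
(-6741 - 34862)/(7607/(-15123) + 30966) = -41603/(7607*(-1/15123) + 30966) = -41603/(-7607/15123 + 30966) = -41603/468291211/15123 = -41603*15123/468291211 = -629162169/468291211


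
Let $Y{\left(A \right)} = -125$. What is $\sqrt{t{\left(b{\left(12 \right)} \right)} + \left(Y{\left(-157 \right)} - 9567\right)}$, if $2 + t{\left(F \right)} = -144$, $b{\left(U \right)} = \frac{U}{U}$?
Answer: $i \sqrt{9838} \approx 99.187 i$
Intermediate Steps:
$b{\left(U \right)} = 1$
$t{\left(F \right)} = -146$ ($t{\left(F \right)} = -2 - 144 = -146$)
$\sqrt{t{\left(b{\left(12 \right)} \right)} + \left(Y{\left(-157 \right)} - 9567\right)} = \sqrt{-146 - 9692} = \sqrt{-9838} = i \sqrt{9838}$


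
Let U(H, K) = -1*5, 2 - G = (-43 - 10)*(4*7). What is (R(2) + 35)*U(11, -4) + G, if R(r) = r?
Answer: 1301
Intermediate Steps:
G = 1486 (G = 2 - (-43 - 10)*4*7 = 2 - (-53)*28 = 2 - 1*(-1484) = 2 + 1484 = 1486)
U(H, K) = -5
(R(2) + 35)*U(11, -4) + G = (2 + 35)*(-5) + 1486 = 37*(-5) + 1486 = -185 + 1486 = 1301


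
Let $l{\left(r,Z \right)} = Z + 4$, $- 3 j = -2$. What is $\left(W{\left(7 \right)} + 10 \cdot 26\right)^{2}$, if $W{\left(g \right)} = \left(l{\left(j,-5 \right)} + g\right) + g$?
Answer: $74529$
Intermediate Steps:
$j = \frac{2}{3}$ ($j = \left(- \frac{1}{3}\right) \left(-2\right) = \frac{2}{3} \approx 0.66667$)
$l{\left(r,Z \right)} = 4 + Z$
$W{\left(g \right)} = -1 + 2 g$ ($W{\left(g \right)} = \left(\left(4 - 5\right) + g\right) + g = \left(-1 + g\right) + g = -1 + 2 g$)
$\left(W{\left(7 \right)} + 10 \cdot 26\right)^{2} = \left(\left(-1 + 2 \cdot 7\right) + 10 \cdot 26\right)^{2} = \left(\left(-1 + 14\right) + 260\right)^{2} = \left(13 + 260\right)^{2} = 273^{2} = 74529$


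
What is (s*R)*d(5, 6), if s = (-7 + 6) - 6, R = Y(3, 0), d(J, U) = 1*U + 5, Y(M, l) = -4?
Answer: 308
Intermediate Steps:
d(J, U) = 5 + U (d(J, U) = U + 5 = 5 + U)
R = -4
s = -7 (s = -1 - 6 = -7)
(s*R)*d(5, 6) = (-7*(-4))*(5 + 6) = 28*11 = 308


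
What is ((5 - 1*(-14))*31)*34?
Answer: 20026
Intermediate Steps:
((5 - 1*(-14))*31)*34 = ((5 + 14)*31)*34 = (19*31)*34 = 589*34 = 20026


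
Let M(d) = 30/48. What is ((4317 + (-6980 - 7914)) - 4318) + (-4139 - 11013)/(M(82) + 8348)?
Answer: -994943371/66789 ≈ -14897.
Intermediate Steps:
M(d) = 5/8 (M(d) = 30*(1/48) = 5/8)
((4317 + (-6980 - 7914)) - 4318) + (-4139 - 11013)/(M(82) + 8348) = ((4317 + (-6980 - 7914)) - 4318) + (-4139 - 11013)/(5/8 + 8348) = ((4317 - 14894) - 4318) - 15152/66789/8 = (-10577 - 4318) - 15152*8/66789 = -14895 - 121216/66789 = -994943371/66789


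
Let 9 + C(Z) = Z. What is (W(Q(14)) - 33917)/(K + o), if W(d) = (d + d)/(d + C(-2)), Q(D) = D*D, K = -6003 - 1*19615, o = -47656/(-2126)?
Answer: 6669530939/5033499610 ≈ 1.3250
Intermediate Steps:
C(Z) = -9 + Z
o = 23828/1063 (o = -47656*(-1/2126) = 23828/1063 ≈ 22.416)
K = -25618 (K = -6003 - 19615 = -25618)
Q(D) = D²
W(d) = 2*d/(-11 + d) (W(d) = (d + d)/(d + (-9 - 2)) = (2*d)/(d - 11) = (2*d)/(-11 + d) = 2*d/(-11 + d))
(W(Q(14)) - 33917)/(K + o) = (2*14²/(-11 + 14²) - 33917)/(-25618 + 23828/1063) = (2*196/(-11 + 196) - 33917)/(-27208106/1063) = (2*196/185 - 33917)*(-1063/27208106) = (2*196*(1/185) - 33917)*(-1063/27208106) = (392/185 - 33917)*(-1063/27208106) = -6274253/185*(-1063/27208106) = 6669530939/5033499610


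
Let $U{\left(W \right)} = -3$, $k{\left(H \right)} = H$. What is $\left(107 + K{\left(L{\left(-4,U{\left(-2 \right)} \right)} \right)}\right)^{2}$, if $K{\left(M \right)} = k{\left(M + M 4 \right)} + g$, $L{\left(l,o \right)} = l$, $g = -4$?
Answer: $6889$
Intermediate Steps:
$K{\left(M \right)} = -4 + 5 M$ ($K{\left(M \right)} = \left(M + M 4\right) - 4 = \left(M + 4 M\right) - 4 = 5 M - 4 = -4 + 5 M$)
$\left(107 + K{\left(L{\left(-4,U{\left(-2 \right)} \right)} \right)}\right)^{2} = \left(107 + \left(-4 + 5 \left(-4\right)\right)\right)^{2} = \left(107 - 24\right)^{2} = 83^{2} = 6889$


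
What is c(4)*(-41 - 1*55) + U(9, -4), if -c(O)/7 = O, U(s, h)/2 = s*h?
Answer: 2616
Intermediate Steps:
U(s, h) = 2*h*s (U(s, h) = 2*(s*h) = 2*(h*s) = 2*h*s)
c(O) = -7*O
c(4)*(-41 - 1*55) + U(9, -4) = (-7*4)*(-41 - 1*55) + 2*(-4)*9 = -28*(-41 - 55) - 72 = -28*(-96) - 72 = 2688 - 72 = 2616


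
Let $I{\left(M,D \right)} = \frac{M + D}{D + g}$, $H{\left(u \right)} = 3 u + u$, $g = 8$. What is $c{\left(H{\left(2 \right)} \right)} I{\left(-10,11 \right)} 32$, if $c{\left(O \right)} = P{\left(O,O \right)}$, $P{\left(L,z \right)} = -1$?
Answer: $- \frac{32}{19} \approx -1.6842$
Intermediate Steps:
$H{\left(u \right)} = 4 u$
$I{\left(M,D \right)} = \frac{D + M}{8 + D}$ ($I{\left(M,D \right)} = \frac{M + D}{D + 8} = \frac{D + M}{8 + D}$)
$c{\left(O \right)} = -1$
$c{\left(H{\left(2 \right)} \right)} I{\left(-10,11 \right)} 32 = - \frac{11 - 10}{8 + 11} \cdot 32 = - \frac{1}{19} \cdot 32 = \left(-1\right) \frac{1}{19} \cdot 32 = \left(- \frac{1}{19}\right) 32 = - \frac{32}{19}$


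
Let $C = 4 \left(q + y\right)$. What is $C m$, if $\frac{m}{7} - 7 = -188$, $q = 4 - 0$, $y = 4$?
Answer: $-40544$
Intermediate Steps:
$q = 4$ ($q = 4 + 0 = 4$)
$m = -1267$ ($m = 49 + 7 \left(-188\right) = 49 - 1316 = -1267$)
$C = 32$ ($C = 4 \left(4 + 4\right) = 4 \cdot 8 = 32$)
$C m = 32 \left(-1267\right) = -40544$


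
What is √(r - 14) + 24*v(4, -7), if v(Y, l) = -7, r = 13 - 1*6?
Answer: -168 + I*√7 ≈ -168.0 + 2.6458*I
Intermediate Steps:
r = 7 (r = 13 - 6 = 7)
√(r - 14) + 24*v(4, -7) = √(7 - 14) + 24*(-7) = √(-7) - 168 = I*√7 - 168 = -168 + I*√7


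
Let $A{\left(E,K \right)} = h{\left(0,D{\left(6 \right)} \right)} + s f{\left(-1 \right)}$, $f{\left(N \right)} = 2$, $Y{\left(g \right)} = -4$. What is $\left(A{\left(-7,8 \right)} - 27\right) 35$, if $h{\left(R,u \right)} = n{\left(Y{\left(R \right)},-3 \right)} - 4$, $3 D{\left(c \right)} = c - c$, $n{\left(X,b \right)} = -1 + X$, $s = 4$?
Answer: $-980$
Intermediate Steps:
$D{\left(c \right)} = 0$ ($D{\left(c \right)} = \frac{c - c}{3} = \frac{1}{3} \cdot 0 = 0$)
$h{\left(R,u \right)} = -9$ ($h{\left(R,u \right)} = \left(-1 - 4\right) - 4 = -5 - 4 = -9$)
$A{\left(E,K \right)} = -1$ ($A{\left(E,K \right)} = -9 + 4 \cdot 2 = -9 + 8 = -1$)
$\left(A{\left(-7,8 \right)} - 27\right) 35 = \left(-1 - 27\right) 35 = \left(-28\right) 35 = -980$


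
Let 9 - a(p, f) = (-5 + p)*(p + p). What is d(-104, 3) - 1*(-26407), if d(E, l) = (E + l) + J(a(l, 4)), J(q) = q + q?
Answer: 26348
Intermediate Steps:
a(p, f) = 9 - 2*p*(-5 + p) (a(p, f) = 9 - (-5 + p)*(p + p) = 9 - (-5 + p)*2*p = 9 - 2*p*(-5 + p))
J(q) = 2*q
d(E, l) = 18 + E - 4*l² + 21*l (d(E, l) = (E + l) + 2*(9 - 2*l² + 10*l) = (E + l) + (18 - 4*l² + 20*l) = 18 + E - 4*l² + 21*l)
d(-104, 3) - 1*(-26407) = (18 - 104 - 4*3² + 21*3) - 1*(-26407) = (18 - 104 - 4*9 + 63) + 26407 = (18 - 104 - 36 + 63) + 26407 = -59 + 26407 = 26348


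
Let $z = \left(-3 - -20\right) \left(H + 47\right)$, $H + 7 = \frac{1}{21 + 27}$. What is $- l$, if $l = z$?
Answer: $- \frac{32657}{48} \approx -680.35$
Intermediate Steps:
$H = - \frac{335}{48}$ ($H = -7 + \frac{1}{21 + 27} = -7 + \frac{1}{48} = - \frac{335}{48} \approx -6.9792$)
$z = \frac{32657}{48}$ ($z = \left(-3 - -20\right) \left(- \frac{335}{48} + 47\right) = \left(-3 + 20\right) \frac{1921}{48} = 17 \cdot \frac{1921}{48} = \frac{32657}{48} \approx 680.35$)
$l = \frac{32657}{48} \approx 680.35$
$- l = \left(-1\right) \frac{32657}{48} = - \frac{32657}{48}$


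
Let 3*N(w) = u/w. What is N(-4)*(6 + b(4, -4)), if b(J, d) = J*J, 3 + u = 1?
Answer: 11/3 ≈ 3.6667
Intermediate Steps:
u = -2 (u = -3 + 1 = -2)
N(w) = -2/(3*w) (N(w) = (-2/w)/3 = -2/(3*w))
b(J, d) = J²
N(-4)*(6 + b(4, -4)) = (-⅔/(-4))*(6 + 4²) = (-⅔*(-¼))*(6 + 16) = (⅙)*22 = 11/3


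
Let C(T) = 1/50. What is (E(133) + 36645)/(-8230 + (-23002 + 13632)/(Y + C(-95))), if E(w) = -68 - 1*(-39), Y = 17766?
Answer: -16263014708/3655592865 ≈ -4.4488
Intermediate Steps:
C(T) = 1/50
E(w) = -29 (E(w) = -68 + 39 = -29)
(E(133) + 36645)/(-8230 + (-23002 + 13632)/(Y + C(-95))) = (-29 + 36645)/(-8230 + (-23002 + 13632)/(17766 + 1/50)) = 36616/(-8230 - 9370/888301/50) = 36616/(-8230 - 9370*50/888301) = 36616/(-8230 - 468500/888301) = 36616/(-7311185730/888301) = 36616*(-888301/7311185730) = -16263014708/3655592865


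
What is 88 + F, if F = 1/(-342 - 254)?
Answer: 52447/596 ≈ 87.998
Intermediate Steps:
F = -1/596 (F = 1/(-596) = -1/596 ≈ -0.0016779)
88 + F = 88 - 1/596 = 52447/596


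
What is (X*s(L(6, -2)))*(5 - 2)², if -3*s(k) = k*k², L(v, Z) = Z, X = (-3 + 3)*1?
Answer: 0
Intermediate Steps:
X = 0 (X = 0*1 = 0)
s(k) = -k³/3 (s(k) = -k*k²/3 = -k³/3)
(X*s(L(6, -2)))*(5 - 2)² = (0*(-⅓*(-2)³))*(5 - 2)² = (0*(-⅓*(-8)))*3² = (0*(8/3))*9 = 0*9 = 0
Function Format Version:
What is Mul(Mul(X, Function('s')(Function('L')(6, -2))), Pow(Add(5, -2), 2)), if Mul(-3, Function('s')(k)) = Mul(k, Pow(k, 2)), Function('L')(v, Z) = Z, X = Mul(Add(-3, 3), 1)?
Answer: 0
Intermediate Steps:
X = 0 (X = Mul(0, 1) = 0)
Function('s')(k) = Mul(Rational(-1, 3), Pow(k, 3)) (Function('s')(k) = Mul(Rational(-1, 3), Mul(k, Pow(k, 2))) = Mul(Rational(-1, 3), Pow(k, 3)))
Mul(Mul(X, Function('s')(Function('L')(6, -2))), Pow(Add(5, -2), 2)) = Mul(Mul(0, Mul(Rational(-1, 3), Pow(-2, 3))), Pow(Add(5, -2), 2)) = Mul(Mul(0, Mul(Rational(-1, 3), -8)), Pow(3, 2)) = Mul(Mul(0, Rational(8, 3)), 9) = Mul(0, 9) = 0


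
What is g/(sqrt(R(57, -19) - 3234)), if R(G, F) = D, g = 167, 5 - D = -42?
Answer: -167*I*sqrt(3187)/3187 ≈ -2.9582*I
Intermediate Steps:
D = 47 (D = 5 - 1*(-42) = 5 + 42 = 47)
R(G, F) = 47
g/(sqrt(R(57, -19) - 3234)) = 167/(sqrt(47 - 3234)) = 167/(sqrt(-3187)) = 167/((I*sqrt(3187))) = 167*(-I*sqrt(3187)/3187) = -167*I*sqrt(3187)/3187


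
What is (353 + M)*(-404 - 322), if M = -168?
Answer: -134310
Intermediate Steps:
(353 + M)*(-404 - 322) = (353 - 168)*(-404 - 322) = 185*(-726) = -134310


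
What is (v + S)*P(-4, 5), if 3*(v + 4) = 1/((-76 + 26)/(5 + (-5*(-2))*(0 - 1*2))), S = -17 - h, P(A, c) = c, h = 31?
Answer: -519/2 ≈ -259.50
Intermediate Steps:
S = -48 (S = -17 - 1*31 = -17 - 31 = -48)
v = -39/10 (v = -4 + 1/(3*(((-76 + 26)/(5 + (-5*(-2))*(0 - 1*2))))) = -4 + 1/(3*((-50/(5 + 10*(0 - 2))))) = -4 + 1/(3*((-50/(5 + 10*(-2))))) = -4 + 1/(3*((-50/(5 - 20)))) = -4 + 1/(3*((-50/(-15)))) = -4 + 1/(3*((-50*(-1/15)))) = -4 + 1/(3*(10/3)) = -4 + (⅓)*(3/10) = -4 + ⅒ = -39/10 ≈ -3.9000)
(v + S)*P(-4, 5) = (-39/10 - 48)*5 = -519/10*5 = -519/2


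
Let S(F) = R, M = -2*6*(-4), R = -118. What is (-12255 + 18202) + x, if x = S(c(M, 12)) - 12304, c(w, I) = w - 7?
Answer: -6475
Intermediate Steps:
M = 48 (M = -12*(-4) = 48)
c(w, I) = -7 + w
S(F) = -118
x = -12422 (x = -118 - 12304 = -12422)
(-12255 + 18202) + x = (-12255 + 18202) - 12422 = 5947 - 12422 = -6475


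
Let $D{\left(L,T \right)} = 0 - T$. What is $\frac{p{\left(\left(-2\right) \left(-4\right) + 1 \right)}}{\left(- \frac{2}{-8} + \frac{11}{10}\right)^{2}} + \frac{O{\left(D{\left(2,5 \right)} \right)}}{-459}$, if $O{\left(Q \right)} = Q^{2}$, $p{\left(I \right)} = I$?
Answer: $\frac{6725}{1377} \approx 4.8838$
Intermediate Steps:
$D{\left(L,T \right)} = - T$
$\frac{p{\left(\left(-2\right) \left(-4\right) + 1 \right)}}{\left(- \frac{2}{-8} + \frac{11}{10}\right)^{2}} + \frac{O{\left(D{\left(2,5 \right)} \right)}}{-459} = \frac{\left(-2\right) \left(-4\right) + 1}{\left(- \frac{2}{-8} + \frac{11}{10}\right)^{2}} + \frac{\left(\left(-1\right) 5\right)^{2}}{-459} = \frac{8 + 1}{\left(\left(-2\right) \left(- \frac{1}{8}\right) + 11 \cdot \frac{1}{10}\right)^{2}} + \left(-5\right)^{2} \left(- \frac{1}{459}\right) = \frac{9}{\left(\frac{1}{4} + \frac{11}{10}\right)^{2}} + 25 \left(- \frac{1}{459}\right) = \frac{9}{\left(\frac{27}{20}\right)^{2}} - \frac{25}{459} = \frac{9}{\frac{729}{400}} - \frac{25}{459} = 9 \cdot \frac{400}{729} - \frac{25}{459} = \frac{400}{81} - \frac{25}{459} = \frac{6725}{1377}$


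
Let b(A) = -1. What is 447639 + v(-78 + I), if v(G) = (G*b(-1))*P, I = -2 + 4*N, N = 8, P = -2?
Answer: 447543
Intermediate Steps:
I = 30 (I = -2 + 4*8 = -2 + 32 = 30)
v(G) = 2*G (v(G) = (G*(-1))*(-2) = -G*(-2) = 2*G)
447639 + v(-78 + I) = 447639 + 2*(-78 + 30) = 447639 + 2*(-48) = 447639 - 96 = 447543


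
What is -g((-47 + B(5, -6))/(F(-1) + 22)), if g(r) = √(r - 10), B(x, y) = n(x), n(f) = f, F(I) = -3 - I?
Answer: -11*I*√10/10 ≈ -3.4785*I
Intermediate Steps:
B(x, y) = x
g(r) = √(-10 + r)
-g((-47 + B(5, -6))/(F(-1) + 22)) = -√(-10 + (-47 + 5)/((-3 - 1*(-1)) + 22)) = -√(-10 - 42/((-3 + 1) + 22)) = -√(-10 - 42/(-2 + 22)) = -√(-10 - 42/20) = -√(-10 - 42*1/20) = -√(-10 - 21/10) = -√(-121/10) = -11*I*√10/10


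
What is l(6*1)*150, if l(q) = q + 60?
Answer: 9900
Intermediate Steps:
l(q) = 60 + q
l(6*1)*150 = (60 + 6*1)*150 = (60 + 6)*150 = 66*150 = 9900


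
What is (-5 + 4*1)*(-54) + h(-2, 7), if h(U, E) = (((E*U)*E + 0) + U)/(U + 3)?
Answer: -46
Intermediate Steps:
h(U, E) = (U + U*E**2)/(3 + U) (h(U, E) = ((U*E**2 + 0) + U)/(3 + U) = (U*E**2 + U)/(3 + U) = (U + U*E**2)/(3 + U))
(-5 + 4*1)*(-54) + h(-2, 7) = (-5 + 4*1)*(-54) - 2*(1 + 7**2)/(3 - 2) = (-5 + 4)*(-54) - 2*(1 + 49)/1 = -1*(-54) - 2*1*50 = 54 - 100 = -46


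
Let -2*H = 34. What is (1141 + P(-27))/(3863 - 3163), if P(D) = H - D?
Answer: 1151/700 ≈ 1.6443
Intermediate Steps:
H = -17 (H = -½*34 = -17)
P(D) = -17 - D
(1141 + P(-27))/(3863 - 3163) = (1141 + (-17 - 1*(-27)))/(3863 - 3163) = (1141 + (-17 + 27))/700 = (1141 + 10)*(1/700) = 1151*(1/700) = 1151/700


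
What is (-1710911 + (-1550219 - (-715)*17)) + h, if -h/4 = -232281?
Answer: -2319851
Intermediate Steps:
h = 929124 (h = -4*(-232281) = 929124)
(-1710911 + (-1550219 - (-715)*17)) + h = (-1710911 + (-1550219 - (-715)*17)) + 929124 = (-1710911 + (-1550219 - 1*(-12155))) + 929124 = (-1710911 + (-1550219 + 12155)) + 929124 = (-1710911 - 1538064) + 929124 = -3248975 + 929124 = -2319851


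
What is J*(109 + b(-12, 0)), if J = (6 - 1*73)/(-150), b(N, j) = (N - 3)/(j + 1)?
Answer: 3149/75 ≈ 41.987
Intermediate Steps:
b(N, j) = (-3 + N)/(1 + j)
J = 67/150 (J = (6 - 73)*(-1/150) = -67*(-1/150) = 67/150 ≈ 0.44667)
J*(109 + b(-12, 0)) = 67*(109 + (-3 - 12)/(1 + 0))/150 = 67*(109 - 15/1)/150 = 67*(109 + 1*(-15))/150 = 67*(109 - 15)/150 = (67/150)*94 = 3149/75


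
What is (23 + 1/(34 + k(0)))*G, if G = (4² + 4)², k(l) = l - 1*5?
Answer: 267200/29 ≈ 9213.8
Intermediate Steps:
k(l) = -5 + l (k(l) = l - 5 = -5 + l)
G = 400 (G = (16 + 4)² = 20² = 400)
(23 + 1/(34 + k(0)))*G = (23 + 1/(34 + (-5 + 0)))*400 = (23 + 1/(34 - 5))*400 = (23 + 1/29)*400 = (668/29)*400 = 267200/29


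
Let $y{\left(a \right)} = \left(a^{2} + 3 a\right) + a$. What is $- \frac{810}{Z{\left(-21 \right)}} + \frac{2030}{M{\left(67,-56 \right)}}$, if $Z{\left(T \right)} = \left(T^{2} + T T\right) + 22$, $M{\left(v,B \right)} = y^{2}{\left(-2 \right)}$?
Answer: $\frac{113885}{904} \approx 125.98$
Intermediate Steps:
$y{\left(a \right)} = a^{2} + 4 a$
$M{\left(v,B \right)} = 16$ ($M{\left(v,B \right)} = \left(- 2 \left(4 - 2\right)\right)^{2} = \left(\left(-2\right) 2\right)^{2} = \left(-4\right)^{2} = 16$)
$Z{\left(T \right)} = 22 + 2 T^{2}$ ($Z{\left(T \right)} = \left(T^{2} + T^{2}\right) + 22 = 2 T^{2} + 22 = 22 + 2 T^{2}$)
$- \frac{810}{Z{\left(-21 \right)}} + \frac{2030}{M{\left(67,-56 \right)}} = - \frac{810}{22 + 2 \left(-21\right)^{2}} + \frac{2030}{16} = - \frac{810}{22 + 2 \cdot 441} + 2030 \cdot \frac{1}{16} = - \frac{810}{22 + 882} + \frac{1015}{8} = - \frac{810}{904} + \frac{1015}{8} = \left(-810\right) \frac{1}{904} + \frac{1015}{8} = - \frac{405}{452} + \frac{1015}{8} = \frac{113885}{904}$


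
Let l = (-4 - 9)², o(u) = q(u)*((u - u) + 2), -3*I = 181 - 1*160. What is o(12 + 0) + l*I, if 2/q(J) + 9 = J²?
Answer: -159701/135 ≈ -1183.0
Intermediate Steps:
q(J) = 2/(-9 + J²)
I = -7 (I = -(181 - 1*160)/3 = -(181 - 160)/3 = -⅓*21 = -7)
o(u) = 4/(-9 + u²) (o(u) = (2/(-9 + u²))*((u - u) + 2) = (2/(-9 + u²))*(0 + 2) = (2/(-9 + u²))*2 = 4/(-9 + u²))
l = 169 (l = (-13)² = 169)
o(12 + 0) + l*I = 4/(-9 + (12 + 0)²) + 169*(-7) = 4/(-9 + 12²) - 1183 = 4/(-9 + 144) - 1183 = 4/135 - 1183 = -159701/135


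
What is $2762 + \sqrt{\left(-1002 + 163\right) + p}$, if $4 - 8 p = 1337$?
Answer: $2762 + \frac{i \sqrt{16090}}{4} \approx 2762.0 + 31.712 i$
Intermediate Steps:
$p = - \frac{1333}{8}$ ($p = \frac{1}{2} - \frac{1337}{8} = - \frac{1333}{8} \approx -166.63$)
$2762 + \sqrt{\left(-1002 + 163\right) + p} = 2762 + \sqrt{\left(-1002 + 163\right) - \frac{1333}{8}} = 2762 + \sqrt{-839 - \frac{1333}{8}} = 2762 + \sqrt{- \frac{8045}{8}} = 2762 + \frac{i \sqrt{16090}}{4}$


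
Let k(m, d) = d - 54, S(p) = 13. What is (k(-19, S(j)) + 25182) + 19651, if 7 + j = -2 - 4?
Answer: 44792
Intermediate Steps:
j = -13 (j = -7 + (-2 - 4) = -7 - 6 = -13)
k(m, d) = -54 + d
(k(-19, S(j)) + 25182) + 19651 = ((-54 + 13) + 25182) + 19651 = (-41 + 25182) + 19651 = 25141 + 19651 = 44792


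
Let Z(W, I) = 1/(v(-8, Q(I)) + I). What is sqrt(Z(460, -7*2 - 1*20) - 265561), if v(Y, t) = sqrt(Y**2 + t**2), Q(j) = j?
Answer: sqrt(18058150 - 1062244*sqrt(305))/(2*sqrt(-17 + sqrt(305))) ≈ 515.33*I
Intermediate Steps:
Z(W, I) = 1/(I + sqrt(64 + I**2)) (Z(W, I) = 1/(sqrt((-8)**2 + I**2) + I) = 1/(sqrt(64 + I**2) + I) = 1/(I + sqrt(64 + I**2)))
sqrt(Z(460, -7*2 - 1*20) - 265561) = sqrt(1/((-7*2 - 1*20) + sqrt(64 + (-7*2 - 1*20)**2)) - 265561) = sqrt(1/((-14 - 20) + sqrt(64 + (-14 - 20)**2)) - 265561) = sqrt(1/(-34 + sqrt(64 + (-34)**2)) - 265561) = sqrt(1/(-34 + sqrt(64 + 1156)) - 265561) = sqrt(1/(-34 + sqrt(1220)) - 265561) = sqrt(1/(-34 + 2*sqrt(305)) - 265561) = sqrt(-265561 + 1/(-34 + 2*sqrt(305)))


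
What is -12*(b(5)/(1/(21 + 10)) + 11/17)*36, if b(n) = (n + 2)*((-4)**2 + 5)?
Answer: -33471360/17 ≈ -1.9689e+6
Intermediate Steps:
b(n) = 42 + 21*n (b(n) = (2 + n)*(16 + 5) = (2 + n)*21 = 42 + 21*n)
-12*(b(5)/(1/(21 + 10)) + 11/17)*36 = -12*((42 + 21*5)/(1/(21 + 10)) + 11/17)*36 = -12*((42 + 105)/(1/31) + 11*(1/17))*36 = -12*(147/(1/31) + 11/17)*36 = -12*(147*31 + 11/17)*36 = -12*(4557 + 11/17)*36 = -12*77480/17*36 = -929760/17*36 = -33471360/17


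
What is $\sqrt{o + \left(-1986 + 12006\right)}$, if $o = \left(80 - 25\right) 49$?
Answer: $\sqrt{12715} \approx 112.76$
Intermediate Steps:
$o = 2695$ ($o = 55 \cdot 49 = 2695$)
$\sqrt{o + \left(-1986 + 12006\right)} = \sqrt{2695 + \left(-1986 + 12006\right)} = \sqrt{2695 + 10020} = \sqrt{12715}$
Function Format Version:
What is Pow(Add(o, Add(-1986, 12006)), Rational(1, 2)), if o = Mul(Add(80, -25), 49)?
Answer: Pow(12715, Rational(1, 2)) ≈ 112.76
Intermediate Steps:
o = 2695 (o = Mul(55, 49) = 2695)
Pow(Add(o, Add(-1986, 12006)), Rational(1, 2)) = Pow(Add(2695, Add(-1986, 12006)), Rational(1, 2)) = Pow(Add(2695, 10020), Rational(1, 2)) = Pow(12715, Rational(1, 2))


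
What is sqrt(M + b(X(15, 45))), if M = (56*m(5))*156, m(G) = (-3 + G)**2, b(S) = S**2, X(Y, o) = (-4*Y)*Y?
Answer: 4*sqrt(52809) ≈ 919.21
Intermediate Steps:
X(Y, o) = -4*Y**2
M = 34944 (M = (56*(-3 + 5)**2)*156 = (56*2**2)*156 = (56*4)*156 = 224*156 = 34944)
sqrt(M + b(X(15, 45))) = sqrt(34944 + (-4*15**2)**2) = sqrt(34944 + (-4*225)**2) = sqrt(34944 + (-900)**2) = sqrt(34944 + 810000) = sqrt(844944) = 4*sqrt(52809)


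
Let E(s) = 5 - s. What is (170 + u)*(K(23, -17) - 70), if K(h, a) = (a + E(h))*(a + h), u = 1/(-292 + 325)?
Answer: -1571080/33 ≈ -47609.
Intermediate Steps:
u = 1/33 ≈ 0.030303
K(h, a) = (a + h)*(5 + a - h) (K(h, a) = (a + (5 - h))*(a + h) = (5 + a - h)*(a + h) = (a + h)*(5 + a - h))
(170 + u)*(K(23, -17) - 70) = (170 + 1/33)*(((-17)**2 - 1*23**2 + 5*(-17) + 5*23) - 70) = 5611*((289 - 1*529 - 85 + 115) - 70)/33 = 5611*((289 - 529 - 85 + 115) - 70)/33 = 5611*(-210 - 70)/33 = (5611/33)*(-280) = -1571080/33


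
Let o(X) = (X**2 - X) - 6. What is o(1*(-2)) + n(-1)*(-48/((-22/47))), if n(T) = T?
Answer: -1128/11 ≈ -102.55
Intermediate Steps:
o(X) = -6 + X**2 - X
o(1*(-2)) + n(-1)*(-48/((-22/47))) = (-6 + (1*(-2))**2 - (-2)) - (-48)/((-22/47)) = (-6 + (-2)**2 - 1*(-2)) - (-48)/((-22*1/47)) = (-6 + 4 + 2) - (-48)/(-22/47) = 0 - (-48)*(-47)/22 = 0 - 1*1128/11 = 0 - 1128/11 = -1128/11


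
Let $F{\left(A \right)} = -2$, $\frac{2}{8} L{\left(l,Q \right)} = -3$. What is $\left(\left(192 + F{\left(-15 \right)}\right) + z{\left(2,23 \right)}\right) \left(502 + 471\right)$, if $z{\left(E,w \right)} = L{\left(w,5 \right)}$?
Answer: $173194$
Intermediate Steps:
$L{\left(l,Q \right)} = -12$ ($L{\left(l,Q \right)} = 4 \left(-3\right) = -12$)
$z{\left(E,w \right)} = -12$
$\left(\left(192 + F{\left(-15 \right)}\right) + z{\left(2,23 \right)}\right) \left(502 + 471\right) = \left(\left(192 - 2\right) - 12\right) \left(502 + 471\right) = \left(190 - 12\right) 973 = 178 \cdot 973 = 173194$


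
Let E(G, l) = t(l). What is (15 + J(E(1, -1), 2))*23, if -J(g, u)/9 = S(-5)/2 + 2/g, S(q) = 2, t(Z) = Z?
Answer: 552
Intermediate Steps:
E(G, l) = l
J(g, u) = -9 - 18/g (J(g, u) = -9*(2/2 + 2/g) = -9*(2*(1/2) + 2/g) = -9*(1 + 2/g) = -9 - 18/g)
(15 + J(E(1, -1), 2))*23 = (15 + (-9 - 18/(-1)))*23 = (15 + (-9 - 18*(-1)))*23 = (15 + (-9 + 18))*23 = (15 + 9)*23 = 24*23 = 552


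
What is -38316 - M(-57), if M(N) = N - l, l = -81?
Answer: -38340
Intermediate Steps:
M(N) = 81 + N (M(N) = N - 1*(-81) = N + 81 = 81 + N)
-38316 - M(-57) = -38316 - (81 - 57) = -38316 - 1*24 = -38316 - 24 = -38340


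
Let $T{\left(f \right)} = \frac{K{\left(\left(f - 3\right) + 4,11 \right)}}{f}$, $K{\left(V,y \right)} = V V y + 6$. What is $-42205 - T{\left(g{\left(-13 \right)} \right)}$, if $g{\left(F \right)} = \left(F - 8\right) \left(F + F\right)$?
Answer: $- \frac{26335235}{546} \approx -48233.0$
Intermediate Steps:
$g{\left(F \right)} = 2 F \left(-8 + F\right)$ ($g{\left(F \right)} = \left(-8 + F\right) 2 F = 2 F \left(-8 + F\right)$)
$K{\left(V,y \right)} = 6 + y V^{2}$ ($K{\left(V,y \right)} = V^{2} y + 6 = y V^{2} + 6 = 6 + y V^{2}$)
$T{\left(f \right)} = \frac{6 + 11 \left(1 + f\right)^{2}}{f}$ ($T{\left(f \right)} = \frac{6 + 11 \left(\left(f - 3\right) + 4\right)^{2}}{f} = \frac{6 + 11 \left(\left(-3 + f\right) + 4\right)^{2}}{f} = \frac{6 + 11 \left(1 + f\right)^{2}}{f}$)
$-42205 - T{\left(g{\left(-13 \right)} \right)} = -42205 - \frac{6 + 11 \left(1 + 2 \left(-13\right) \left(-8 - 13\right)\right)^{2}}{2 \left(-13\right) \left(-8 - 13\right)} = -42205 - \frac{6 + 11 \left(1 + 2 \left(-13\right) \left(-21\right)\right)^{2}}{2 \left(-13\right) \left(-21\right)} = -42205 - \frac{6 + 11 \left(1 + 546\right)^{2}}{546} = -42205 - \frac{6 + 11 \cdot 547^{2}}{546} = -42205 - \frac{6 + 11 \cdot 299209}{546} = -42205 - \frac{6 + 3291299}{546} = -42205 - \frac{1}{546} \cdot 3291305 = -42205 - \frac{3291305}{546} = - \frac{26335235}{546}$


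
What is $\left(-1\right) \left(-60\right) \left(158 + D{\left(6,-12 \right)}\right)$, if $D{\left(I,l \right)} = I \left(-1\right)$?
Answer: $9120$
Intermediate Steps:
$D{\left(I,l \right)} = - I$
$\left(-1\right) \left(-60\right) \left(158 + D{\left(6,-12 \right)}\right) = \left(-1\right) \left(-60\right) \left(158 - 6\right) = 60 \left(158 - 6\right) = 60 \cdot 152 = 9120$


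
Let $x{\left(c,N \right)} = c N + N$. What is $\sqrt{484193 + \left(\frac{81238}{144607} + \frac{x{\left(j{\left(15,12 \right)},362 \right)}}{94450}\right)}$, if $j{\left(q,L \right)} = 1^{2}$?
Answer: $\frac{\sqrt{903236698364234871583357}}{1365813115} \approx 695.84$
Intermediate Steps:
$j{\left(q,L \right)} = 1$
$x{\left(c,N \right)} = N + N c$ ($x{\left(c,N \right)} = N c + N = N + N c$)
$\sqrt{484193 + \left(\frac{81238}{144607} + \frac{x{\left(j{\left(15,12 \right)},362 \right)}}{94450}\right)} = \sqrt{484193 + \left(\frac{81238}{144607} + \frac{362 \left(1 + 1\right)}{94450}\right)} = \sqrt{484193 + \left(81238 \cdot \frac{1}{144607} + 362 \cdot 2 \cdot \frac{1}{94450}\right)} = \sqrt{484193 + \left(\frac{81238}{144607} + 724 \cdot \frac{1}{94450}\right)} = \sqrt{484193 + \left(\frac{81238}{144607} + \frac{362}{47225}\right)} = \sqrt{484193 + \frac{3888812284}{6829065575}} = \sqrt{\frac{3306589636768259}{6829065575}} = \frac{\sqrt{903236698364234871583357}}{1365813115}$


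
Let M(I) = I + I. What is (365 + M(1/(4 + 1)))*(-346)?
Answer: -632142/5 ≈ -1.2643e+5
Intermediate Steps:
M(I) = 2*I
(365 + M(1/(4 + 1)))*(-346) = (365 + 2/(4 + 1))*(-346) = (365 + 2/5)*(-346) = (365 + 2*(⅕))*(-346) = (365 + ⅖)*(-346) = (1827/5)*(-346) = -632142/5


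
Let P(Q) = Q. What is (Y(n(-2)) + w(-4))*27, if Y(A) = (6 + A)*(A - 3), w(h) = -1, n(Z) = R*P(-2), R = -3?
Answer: 945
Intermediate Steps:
n(Z) = 6 (n(Z) = -3*(-2) = 6)
Y(A) = (-3 + A)*(6 + A) (Y(A) = (6 + A)*(-3 + A) = (-3 + A)*(6 + A))
(Y(n(-2)) + w(-4))*27 = ((-18 + 6² + 3*6) - 1)*27 = ((-18 + 36 + 18) - 1)*27 = (36 - 1)*27 = 35*27 = 945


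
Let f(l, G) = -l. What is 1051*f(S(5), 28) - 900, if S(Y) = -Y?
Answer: 4355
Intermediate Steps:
1051*f(S(5), 28) - 900 = 1051*(-(-1)*5) - 900 = 1051*(-1*(-5)) - 900 = 1051*5 - 900 = 5255 - 900 = 4355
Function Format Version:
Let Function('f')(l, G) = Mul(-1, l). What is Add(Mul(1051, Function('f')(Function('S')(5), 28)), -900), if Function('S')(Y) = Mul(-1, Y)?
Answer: 4355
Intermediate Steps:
Add(Mul(1051, Function('f')(Function('S')(5), 28)), -900) = Add(Mul(1051, Mul(-1, Mul(-1, 5))), -900) = Add(Mul(1051, Mul(-1, -5)), -900) = Add(Mul(1051, 5), -900) = Add(5255, -900) = 4355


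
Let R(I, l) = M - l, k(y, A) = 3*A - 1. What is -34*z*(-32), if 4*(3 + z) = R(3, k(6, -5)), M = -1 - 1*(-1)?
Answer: 1088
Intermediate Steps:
k(y, A) = -1 + 3*A
M = 0 (M = -1 + 1 = 0)
R(I, l) = -l (R(I, l) = 0 - l = -l)
z = 1 (z = -3 + (-(-1 + 3*(-5)))/4 = -3 + (-(-1 - 15))/4 = -3 + (-1*(-16))/4 = -3 + (¼)*16 = -3 + 4 = 1)
-34*z*(-32) = -34*1*(-32) = -34*(-32) = 1088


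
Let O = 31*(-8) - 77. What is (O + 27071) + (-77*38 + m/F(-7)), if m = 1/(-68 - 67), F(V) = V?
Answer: 22509901/945 ≈ 23820.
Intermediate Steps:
m = -1/135 (m = 1/(-135) = -1/135 ≈ -0.0074074)
O = -325 (O = -248 - 77 = -325)
(O + 27071) + (-77*38 + m/F(-7)) = (-325 + 27071) + (-77*38 - 1/135/(-7)) = 26746 + (-2926 - 1/135*(-⅐)) = 26746 + (-2926 + 1/945) = 26746 - 2765069/945 = 22509901/945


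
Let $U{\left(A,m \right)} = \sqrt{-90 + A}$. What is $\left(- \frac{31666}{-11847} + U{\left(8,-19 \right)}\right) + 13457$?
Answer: $\frac{159456745}{11847} + i \sqrt{82} \approx 13460.0 + 9.0554 i$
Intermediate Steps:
$\left(- \frac{31666}{-11847} + U{\left(8,-19 \right)}\right) + 13457 = \left(- \frac{31666}{-11847} + \sqrt{-90 + 8}\right) + 13457 = \left(\left(-31666\right) \left(- \frac{1}{11847}\right) + \sqrt{-82}\right) + 13457 = \left(\frac{31666}{11847} + i \sqrt{82}\right) + 13457 = \frac{159456745}{11847} + i \sqrt{82}$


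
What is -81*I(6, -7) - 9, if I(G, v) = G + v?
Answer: 72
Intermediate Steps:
-81*I(6, -7) - 9 = -81*(6 - 7) - 9 = -81*(-1) - 9 = 81 - 9 = 72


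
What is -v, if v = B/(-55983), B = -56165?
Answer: -56165/55983 ≈ -1.0033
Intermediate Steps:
v = 56165/55983 (v = -56165/(-55983) = -56165*(-1/55983) = 56165/55983 ≈ 1.0033)
-v = -1*56165/55983 = -56165/55983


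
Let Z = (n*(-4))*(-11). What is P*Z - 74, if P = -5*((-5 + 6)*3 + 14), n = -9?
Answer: 33586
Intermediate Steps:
Z = -396 (Z = -9*(-4)*(-11) = 36*(-11) = -396)
P = -85 (P = -5*(1*3 + 14) = -5*(3 + 14) = -5*17 = -85)
P*Z - 74 = -85*(-396) - 74 = 33660 - 74 = 33586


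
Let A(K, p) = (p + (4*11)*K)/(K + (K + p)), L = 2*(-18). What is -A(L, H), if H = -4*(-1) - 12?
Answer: -199/10 ≈ -19.900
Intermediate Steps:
L = -36
H = -8 (H = 4 - 12 = -8)
A(K, p) = (p + 44*K)/(p + 2*K)
-A(L, H) = -(-8 + 44*(-36))/(-8 + 2*(-36)) = -(-8 - 1584)/(-8 - 72) = -(-1592)/(-80) = -(-1)*(-1592)/80 = -1*199/10 = -199/10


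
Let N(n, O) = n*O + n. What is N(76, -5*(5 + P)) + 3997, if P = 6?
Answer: -107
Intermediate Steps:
N(n, O) = n + O*n (N(n, O) = O*n + n = n + O*n)
N(76, -5*(5 + P)) + 3997 = 76*(1 - 5*(5 + 6)) + 3997 = 76*(1 - 5*11) + 3997 = 76*(1 - 55) + 3997 = 76*(-54) + 3997 = -4104 + 3997 = -107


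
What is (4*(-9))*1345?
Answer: -48420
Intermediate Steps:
(4*(-9))*1345 = -36*1345 = -48420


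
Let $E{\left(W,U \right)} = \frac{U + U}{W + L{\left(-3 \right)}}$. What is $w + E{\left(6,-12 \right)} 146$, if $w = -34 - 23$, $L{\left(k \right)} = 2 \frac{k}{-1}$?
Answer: $-349$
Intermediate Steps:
$L{\left(k \right)} = - 2 k$ ($L{\left(k \right)} = 2 k \left(-1\right) = 2 \left(- k\right) = - 2 k$)
$E{\left(W,U \right)} = \frac{2 U}{6 + W}$ ($E{\left(W,U \right)} = \frac{U + U}{W - -6} = \frac{2 U}{W + 6} = \frac{2 U}{6 + W}$)
$w = -57$
$w + E{\left(6,-12 \right)} 146 = -57 + 2 \left(-12\right) \frac{1}{6 + 6} \cdot 146 = -57 + 2 \left(-12\right) \frac{1}{12} \cdot 146 = -57 - 292 = -349$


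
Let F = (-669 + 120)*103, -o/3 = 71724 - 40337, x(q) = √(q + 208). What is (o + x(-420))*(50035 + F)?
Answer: 613176432 - 13024*I*√53 ≈ 6.1318e+8 - 94816.0*I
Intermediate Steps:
x(q) = √(208 + q)
o = -94161 (o = -3*(71724 - 40337) = -3*31387 = -94161)
F = -56547 (F = -549*103 = -56547)
(o + x(-420))*(50035 + F) = (-94161 + √(208 - 420))*(50035 - 56547) = (-94161 + √(-212))*(-6512) = (-94161 + 2*I*√53)*(-6512) = 613176432 - 13024*I*√53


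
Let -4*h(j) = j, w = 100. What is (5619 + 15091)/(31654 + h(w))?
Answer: 20710/31629 ≈ 0.65478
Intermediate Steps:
h(j) = -j/4
(5619 + 15091)/(31654 + h(w)) = (5619 + 15091)/(31654 - ¼*100) = 20710/(31654 - 25) = 20710/31629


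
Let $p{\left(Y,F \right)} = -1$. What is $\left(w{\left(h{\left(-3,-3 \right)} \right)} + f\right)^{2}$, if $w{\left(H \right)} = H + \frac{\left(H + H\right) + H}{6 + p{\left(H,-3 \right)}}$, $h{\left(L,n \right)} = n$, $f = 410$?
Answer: $\frac{4104676}{25} \approx 1.6419 \cdot 10^{5}$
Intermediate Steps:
$w{\left(H \right)} = \frac{8 H}{5}$ ($w{\left(H \right)} = H + \frac{\left(H + H\right) + H}{6 - 1} = H + \frac{2 H + H}{5} = H + 3 H \frac{1}{5} = H + \frac{3 H}{5} = \frac{8 H}{5}$)
$\left(w{\left(h{\left(-3,-3 \right)} \right)} + f\right)^{2} = \left(\frac{8}{5} \left(-3\right) + 410\right)^{2} = \left(- \frac{24}{5} + 410\right)^{2} = \left(\frac{2026}{5}\right)^{2} = \frac{4104676}{25}$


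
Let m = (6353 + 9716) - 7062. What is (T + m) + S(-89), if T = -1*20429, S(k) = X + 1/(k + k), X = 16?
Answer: -2030269/178 ≈ -11406.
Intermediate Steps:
S(k) = 16 + 1/(2*k) (S(k) = 16 + 1/(k + k) = 16 + 1/(2*k))
m = 9007 (m = 16069 - 7062 = 9007)
T = -20429
(T + m) + S(-89) = (-20429 + 9007) + (16 + (1/2)/(-89)) = -11422 + (16 + (1/2)*(-1/89)) = -11422 + (16 - 1/178) = -11422 + 2847/178 = -2030269/178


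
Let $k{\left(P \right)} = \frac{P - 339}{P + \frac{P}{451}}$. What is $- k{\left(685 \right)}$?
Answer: $- \frac{78023}{154810} \approx -0.50399$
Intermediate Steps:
$k{\left(P \right)} = \frac{451 \left(-339 + P\right)}{452 P}$ ($k{\left(P \right)} = \frac{-339 + P}{P + P \frac{1}{451}} = \frac{-339 + P}{P + \frac{P}{451}} = \frac{-339 + P}{\frac{452}{451} P} = \left(-339 + P\right) \frac{451}{452 P} = \frac{451 \left(-339 + P\right)}{452 P}$)
$- k{\left(685 \right)} = - \frac{451 \left(-339 + 685\right)}{452 \cdot 685} = - \frac{451 \cdot 346}{452 \cdot 685} = \left(-1\right) \frac{78023}{154810} = - \frac{78023}{154810}$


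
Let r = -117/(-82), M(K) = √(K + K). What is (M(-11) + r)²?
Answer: -134239/6724 + 117*I*√22/41 ≈ -19.964 + 13.385*I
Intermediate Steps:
M(K) = √2*√K (M(K) = √(2*K) = √2*√K)
r = 117/82 (r = -117*(-1/82) = 117/82 ≈ 1.4268)
(M(-11) + r)² = (√2*√(-11) + 117/82)² = (√2*(I*√11) + 117/82)² = (I*√22 + 117/82)² = (117/82 + I*√22)²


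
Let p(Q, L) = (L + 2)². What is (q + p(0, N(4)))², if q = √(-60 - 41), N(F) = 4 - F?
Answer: (4 + I*√101)² ≈ -85.0 + 80.399*I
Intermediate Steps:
q = I*√101 (q = √(-101) = I*√101 ≈ 10.05*I)
p(Q, L) = (2 + L)²
(q + p(0, N(4)))² = (I*√101 + (2 + (4 - 1*4))²)² = (I*√101 + (2 + (4 - 4))²)² = (I*√101 + (2 + 0)²)² = (I*√101 + 2²)² = (I*√101 + 4)² = (4 + I*√101)²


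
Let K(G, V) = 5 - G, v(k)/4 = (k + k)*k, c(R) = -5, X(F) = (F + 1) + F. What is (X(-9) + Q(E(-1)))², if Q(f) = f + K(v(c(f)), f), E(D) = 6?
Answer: 42436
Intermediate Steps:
X(F) = 1 + 2*F (X(F) = (1 + F) + F = 1 + 2*F)
v(k) = 8*k² (v(k) = 4*((k + k)*k) = 4*((2*k)*k) = 4*(2*k²) = 8*k²)
Q(f) = -195 + f (Q(f) = f + (5 - 8*(-5)²) = f + (5 - 8*25) = f + (5 - 1*200) = f + (5 - 200) = f - 195 = -195 + f)
(X(-9) + Q(E(-1)))² = ((1 + 2*(-9)) + (-195 + 6))² = ((1 - 18) - 189)² = (-17 - 189)² = (-206)² = 42436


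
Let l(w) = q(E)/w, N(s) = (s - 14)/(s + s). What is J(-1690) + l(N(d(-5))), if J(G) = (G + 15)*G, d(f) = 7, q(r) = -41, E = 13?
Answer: 2830832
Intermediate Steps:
N(s) = (-14 + s)/(2*s) (N(s) = (-14 + s)/((2*s)) = (-14 + s)*(1/(2*s)) = (-14 + s)/(2*s))
l(w) = -41/w
J(G) = G*(15 + G) (J(G) = (15 + G)*G = G*(15 + G))
J(-1690) + l(N(d(-5))) = -1690*(15 - 1690) - 41*14/(-14 + 7) = -1690*(-1675) - 41/((½)*(⅐)*(-7)) = 2830750 - 41/(-½) = 2830750 - 41*(-2) = 2830750 + 82 = 2830832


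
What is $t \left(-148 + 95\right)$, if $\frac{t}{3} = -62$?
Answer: $9858$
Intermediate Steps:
$t = -186$ ($t = 3 \left(-62\right) = -186$)
$t \left(-148 + 95\right) = - 186 \left(-148 + 95\right) = \left(-186\right) \left(-53\right) = 9858$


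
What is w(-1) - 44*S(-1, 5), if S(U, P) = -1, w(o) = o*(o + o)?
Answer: 46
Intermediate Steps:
w(o) = 2*o² (w(o) = o*(2*o) = 2*o²)
w(-1) - 44*S(-1, 5) = 2*(-1)² - 44*(-1) = 2*1 + 44 = 2 + 44 = 46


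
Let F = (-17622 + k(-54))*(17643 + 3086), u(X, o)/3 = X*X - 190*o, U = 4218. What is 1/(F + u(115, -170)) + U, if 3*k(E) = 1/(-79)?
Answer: 365027990380443/86540538260 ≈ 4218.0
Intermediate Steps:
k(E) = -1/237 (k(E) = (⅓)/(-79) = (⅓)*(-1/79) = -1/237)
u(X, o) = -570*o + 3*X² (u(X, o) = 3*(X*X - 190*o) = 3*(X² - 190*o) = -570*o + 3*X²)
F = -86572906535/237 (F = (-17622 - 1/237)*(17643 + 3086) = -4176415/237*20729 = -86572906535/237 ≈ -3.6529e+8)
1/(F + u(115, -170)) + U = 1/(-86572906535/237 + (-570*(-170) + 3*115²)) + 4218 = 1/(-86572906535/237 + (96900 + 3*13225)) + 4218 = 1/(-86572906535/237 + (96900 + 39675)) + 4218 = 1/(-86572906535/237 + 136575) + 4218 = 1/(-86540538260/237) + 4218 = -237/86540538260 + 4218 = 365027990380443/86540538260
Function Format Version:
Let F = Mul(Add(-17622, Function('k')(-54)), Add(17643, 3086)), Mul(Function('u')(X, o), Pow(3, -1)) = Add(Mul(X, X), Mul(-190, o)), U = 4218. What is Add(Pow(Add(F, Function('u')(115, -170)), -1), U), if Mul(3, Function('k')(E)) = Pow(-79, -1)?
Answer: Rational(365027990380443, 86540538260) ≈ 4218.0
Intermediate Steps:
Function('k')(E) = Rational(-1, 237) (Function('k')(E) = Mul(Rational(1, 3), Pow(-79, -1)) = Mul(Rational(1, 3), Rational(-1, 79)) = Rational(-1, 237))
Function('u')(X, o) = Add(Mul(-570, o), Mul(3, Pow(X, 2))) (Function('u')(X, o) = Mul(3, Add(Mul(X, X), Mul(-190, o))) = Mul(3, Add(Pow(X, 2), Mul(-190, o))) = Add(Mul(-570, o), Mul(3, Pow(X, 2))))
F = Rational(-86572906535, 237) (F = Mul(Add(-17622, Rational(-1, 237)), Add(17643, 3086)) = Mul(Rational(-4176415, 237), 20729) = Rational(-86572906535, 237) ≈ -3.6529e+8)
Add(Pow(Add(F, Function('u')(115, -170)), -1), U) = Add(Pow(Add(Rational(-86572906535, 237), Add(Mul(-570, -170), Mul(3, Pow(115, 2)))), -1), 4218) = Add(Pow(Add(Rational(-86572906535, 237), Add(96900, Mul(3, 13225))), -1), 4218) = Add(Pow(Add(Rational(-86572906535, 237), Add(96900, 39675)), -1), 4218) = Add(Pow(Add(Rational(-86572906535, 237), 136575), -1), 4218) = Add(Pow(Rational(-86540538260, 237), -1), 4218) = Add(Rational(-237, 86540538260), 4218) = Rational(365027990380443, 86540538260)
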